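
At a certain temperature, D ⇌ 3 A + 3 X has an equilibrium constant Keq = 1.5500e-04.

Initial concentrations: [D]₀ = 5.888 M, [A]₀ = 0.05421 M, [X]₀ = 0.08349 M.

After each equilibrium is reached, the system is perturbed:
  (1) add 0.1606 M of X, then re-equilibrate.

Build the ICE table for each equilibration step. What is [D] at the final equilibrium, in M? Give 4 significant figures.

[D]_eq = 5.829 M

Q₀ = 1.5746e-08 vs Keq = 1.5500e-04 ⇒ Q<K, forward
Step 1:
                    D           A           X
  Initial       5.888     0.05421     0.08349
  Change     -0.08074      0.2422      0.2422
  Equil         5.807      0.2964      0.3257
  solve Keq expr → x = 0.08074; check Q = 1.5500e-04
Then add 0.1606 M of X.
Step 2:
                    D           A           X
  Initial       5.807      0.2964      0.4863
  Change      0.02209    -0.06628    -0.06628
  Equil         5.829      0.2302        0.42
  solve Keq expr → x = -0.02209; check Q = 1.5500e-04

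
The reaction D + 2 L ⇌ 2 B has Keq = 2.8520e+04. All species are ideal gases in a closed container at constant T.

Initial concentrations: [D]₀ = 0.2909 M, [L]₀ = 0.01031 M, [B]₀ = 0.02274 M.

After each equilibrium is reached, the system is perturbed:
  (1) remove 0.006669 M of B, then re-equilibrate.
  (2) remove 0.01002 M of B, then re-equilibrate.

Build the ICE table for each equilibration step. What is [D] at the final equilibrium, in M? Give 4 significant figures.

Q₀ = 16.72 vs Keq = 2.8520e+04 ⇒ Q<K, forward
Step 1:
                    D           L           B
  Initial      0.2909     0.01031     0.02274
  Change    -0.004974   -0.009948    0.009948
  Equil        0.2859  3.6198e-04     0.03269
  solve Keq expr → x = 0.004974; check Q = 2.8520e+04
Then remove 0.006669 M of B.
Step 2:
                    D           L           B
  Initial      0.2859  3.6198e-04     0.02602
  Change  -3.6512e-05 -7.3024e-05  7.3024e-05
  Equil        0.2859  2.8896e-04     0.02609
  solve Keq expr → x = 3.6512e-05; check Q = 2.8520e+04
Then remove 0.01002 M of B.
Step 3:
                    D           L           B
  Initial      0.2859  2.8896e-04     0.01607
  Change  -5.4867e-05 -1.0973e-04  1.0973e-04
  Equil        0.2858  1.7922e-04     0.01618
  solve Keq expr → x = 5.4867e-05; check Q = 2.8520e+04

[D]_eq = 0.2858 M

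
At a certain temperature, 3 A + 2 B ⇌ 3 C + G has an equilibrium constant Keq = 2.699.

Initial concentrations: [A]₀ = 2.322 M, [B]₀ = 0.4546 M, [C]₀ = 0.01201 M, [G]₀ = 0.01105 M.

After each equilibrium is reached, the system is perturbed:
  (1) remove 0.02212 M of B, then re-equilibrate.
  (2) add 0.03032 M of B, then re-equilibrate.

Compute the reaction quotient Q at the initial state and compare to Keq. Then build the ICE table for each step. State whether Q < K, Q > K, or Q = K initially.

Q₀ = 7.3985e-09; Q < K (proceeds forward)

Q₀ = 7.3985e-09 vs Keq = 2.699 ⇒ Q<K, forward
Step 1:
                    A           B           C           G
  init          2.322      0.4546     0.01201     0.01105
  Δ           -0.5949     -0.3966      0.5949      0.1983
  eq            1.727     0.05801      0.6069      0.2093
  solve Keq expr → x = 0.1983; check Q = 2.699
Then remove 0.02212 M of B.
Step 2:
                    A           B           C           G
  init          1.727     0.03589      0.6069      0.2093
  Δ           0.02463     0.01642    -0.02463   -0.008211
  eq            1.752     0.05231      0.5823      0.2011
  solve Keq expr → x = -0.008211; check Q = 2.699
Then add 0.03032 M of B.
Step 3:
                    A           B           C           G
  init          1.752     0.08263      0.5823      0.2011
  Δ          -0.03364    -0.02243     0.03364     0.01121
  eq            1.718      0.0602      0.6159      0.2123
  solve Keq expr → x = 0.01121; check Q = 2.699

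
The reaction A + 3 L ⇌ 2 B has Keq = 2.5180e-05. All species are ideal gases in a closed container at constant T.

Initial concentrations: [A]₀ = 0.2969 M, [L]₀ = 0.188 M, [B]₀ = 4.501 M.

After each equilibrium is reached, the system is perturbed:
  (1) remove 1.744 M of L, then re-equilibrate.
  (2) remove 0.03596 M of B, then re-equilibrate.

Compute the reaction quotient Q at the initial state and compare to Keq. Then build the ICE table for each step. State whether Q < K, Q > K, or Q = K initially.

Q₀ = 1.0269e+04 vs Keq = 2.5180e-05 ⇒ Q>K, reverse
Step 1:
                   A          L          B
  I           0.2969      0.188      4.501
  C            2.182      6.545     -4.363
  E            2.478      6.733      0.138
  solve Keq expr → x = -2.182; check Q = 2.5180e-05
Then remove 1.744 M of L.
Step 2:
                   A          L          B
  I            2.478      4.989      0.138
  C          0.02383    0.07148   -0.04765
  E            2.502       5.06    0.09035
  solve Keq expr → x = -0.02383; check Q = 2.5180e-05
Then remove 0.03596 M of B.
Step 3:
                   A          L          B
  I            2.502       5.06    0.05439
  C         -0.01714   -0.05142    0.03428
  E            2.485      5.009    0.08867
  solve Keq expr → x = 0.01714; check Q = 2.5180e-05

Q₀ = 1.0269e+04; Q > K (proceeds reverse)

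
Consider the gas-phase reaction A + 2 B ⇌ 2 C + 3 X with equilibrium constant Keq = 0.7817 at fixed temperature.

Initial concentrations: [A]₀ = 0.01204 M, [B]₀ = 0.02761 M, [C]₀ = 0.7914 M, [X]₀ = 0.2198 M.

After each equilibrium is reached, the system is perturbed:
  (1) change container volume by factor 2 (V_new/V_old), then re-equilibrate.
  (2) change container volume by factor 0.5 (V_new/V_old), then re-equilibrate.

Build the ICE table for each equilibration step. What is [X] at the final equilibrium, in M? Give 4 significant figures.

Q₀ = 724.6 vs Keq = 0.7817 ⇒ Q>K, reverse
Step 1:
                  A         B         C         X
  init      0.01204   0.02761    0.7914    0.2198
  Δ         0.04043   0.08086  -0.08086   -0.1213
  eq        0.05247    0.1085    0.7105   0.09851
  solve Keq expr → x = -0.04043; check Q = 0.7817
Then change container volume by factor 2 (V_new/V_old).
Step 2:
                  A         B         C         X
  init      0.02624   0.05424    0.3553   0.04925
  Δ       -0.004703 -0.009405  0.009405   0.01411
  eq        0.02153   0.04483    0.3647   0.06336
  solve Keq expr → x = 0.004703; check Q = 0.7817
Then change container volume by factor 0.5 (V_new/V_old).
Step 3:
                  A         B         C         X
  init      0.04307   0.08966    0.7293    0.1267
  Δ        0.009405   0.01881  -0.01881  -0.02822
  eq        0.05247    0.1085    0.7105   0.09851
  solve Keq expr → x = -0.009405; check Q = 0.7817

[X]_eq = 0.09851 M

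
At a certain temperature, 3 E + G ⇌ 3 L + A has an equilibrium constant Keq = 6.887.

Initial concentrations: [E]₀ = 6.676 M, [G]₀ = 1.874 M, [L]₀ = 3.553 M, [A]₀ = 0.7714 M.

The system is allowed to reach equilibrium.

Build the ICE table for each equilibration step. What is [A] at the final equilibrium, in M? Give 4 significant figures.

[A]_eq = 1.677 M

Q₀ = 0.06205 vs Keq = 6.887 ⇒ Q<K, forward
Step 1:
                    E           G           L           A
  init          6.676       1.874       3.553      0.7714
  Δ            -2.718     -0.9059       2.718      0.9059
  eq            3.958      0.9681       6.271       1.677
  solve Keq expr → x = 0.9059; check Q = 6.887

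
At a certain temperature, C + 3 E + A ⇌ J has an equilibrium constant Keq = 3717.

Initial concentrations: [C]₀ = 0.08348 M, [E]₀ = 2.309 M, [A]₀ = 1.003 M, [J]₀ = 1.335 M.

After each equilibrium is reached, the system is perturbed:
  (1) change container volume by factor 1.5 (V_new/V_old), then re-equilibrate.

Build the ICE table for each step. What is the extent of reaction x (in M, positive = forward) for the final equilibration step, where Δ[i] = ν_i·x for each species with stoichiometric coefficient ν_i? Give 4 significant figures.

x = -1.2862e-04 M

Q₀ = 1.295 vs Keq = 3717 ⇒ Q<K, forward
Step 1:
                    C           E           A           J
  I           0.08348       2.309       1.003       1.335
  C          -0.08343     -0.2503    -0.08343     0.08343
  E        4.7561e-05       2.059      0.9196       1.418
  solve Keq expr → x = 0.08343; check Q = 3717
Then change container volume by factor 1.5 (V_new/V_old).
Step 2:
                    C           E           A           J
  I        3.1707e-05       1.372       0.613      0.9456
  C        1.2862e-04  3.8586e-04  1.2862e-04 -1.2862e-04
  E        1.6033e-04       1.373      0.6132      0.9455
  solve Keq expr → x = -1.2862e-04; check Q = 3717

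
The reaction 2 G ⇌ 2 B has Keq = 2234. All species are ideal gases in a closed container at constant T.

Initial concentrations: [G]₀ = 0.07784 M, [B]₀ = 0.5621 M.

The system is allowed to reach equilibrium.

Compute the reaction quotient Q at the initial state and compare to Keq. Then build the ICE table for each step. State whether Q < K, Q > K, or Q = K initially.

Q₀ = 52.15; Q < K (proceeds forward)

Q₀ = 52.15 vs Keq = 2234 ⇒ Q<K, forward
Step 1:
                  G         B
  init      0.07784    0.5621
  Δ        -0.06458   0.06458
  eq        0.01326    0.6267
  solve Keq expr → x = 0.03229; check Q = 2234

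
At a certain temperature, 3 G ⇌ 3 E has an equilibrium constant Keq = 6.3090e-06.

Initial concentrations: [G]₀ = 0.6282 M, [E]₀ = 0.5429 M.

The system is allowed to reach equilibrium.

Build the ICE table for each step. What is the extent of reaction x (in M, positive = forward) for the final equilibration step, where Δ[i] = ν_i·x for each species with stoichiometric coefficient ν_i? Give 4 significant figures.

x = -0.1739 M

Q₀ = 0.6455 vs Keq = 6.3090e-06 ⇒ Q>K, reverse
Step 1:
                    G           E
  Initial      0.6282      0.5429
  Change       0.5217     -0.5217
  Equil          1.15     0.02125
  solve Keq expr → x = -0.1739; check Q = 6.3090e-06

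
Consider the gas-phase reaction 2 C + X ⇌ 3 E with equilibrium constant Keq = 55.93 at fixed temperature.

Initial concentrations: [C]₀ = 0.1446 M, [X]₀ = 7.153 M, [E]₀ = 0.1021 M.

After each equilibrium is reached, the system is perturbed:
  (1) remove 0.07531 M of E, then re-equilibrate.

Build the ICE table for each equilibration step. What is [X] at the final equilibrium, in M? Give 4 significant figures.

Q₀ = 0.007116 vs Keq = 55.93 ⇒ Q<K, forward
Step 1:
                  C         X         E
  init       0.1446     7.153    0.1021
  Δ         -0.1361  -0.06804    0.2041
  eq       0.008513     7.085    0.3062
  solve Keq expr → x = 0.06804; check Q = 55.93
Then remove 0.07531 M of E.
Step 2:
                  C         X         E
  init     0.008513     7.085    0.2309
  Δ       -0.002786 -0.001393  0.004179
  eq       0.005727     7.084    0.2351
  solve Keq expr → x = 0.001393; check Q = 55.93

[X]_eq = 7.084 M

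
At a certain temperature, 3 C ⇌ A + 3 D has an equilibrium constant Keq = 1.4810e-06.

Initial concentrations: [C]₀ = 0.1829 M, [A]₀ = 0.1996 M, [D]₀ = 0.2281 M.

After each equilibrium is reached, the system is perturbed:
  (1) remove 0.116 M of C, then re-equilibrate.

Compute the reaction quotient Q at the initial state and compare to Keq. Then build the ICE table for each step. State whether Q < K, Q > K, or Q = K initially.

Q₀ = 0.3872; Q > K (proceeds reverse)

Q₀ = 0.3872 vs Keq = 1.4810e-06 ⇒ Q>K, reverse
Step 1:
                   C          A          D
  init        0.1829     0.1996     0.2281
  Δ            0.219   -0.07299     -0.219
  eq          0.4019     0.1266   0.009123
  solve Keq expr → x = -0.07299; check Q = 1.4810e-06
Then remove 0.116 M of C.
Step 2:
                   C          A          D
  init        0.2859     0.1266   0.009123
  Δ          0.00256 -8.5345e-04   -0.00256
  eq          0.2884     0.1258   0.006562
  solve Keq expr → x = -8.5345e-04; check Q = 1.4810e-06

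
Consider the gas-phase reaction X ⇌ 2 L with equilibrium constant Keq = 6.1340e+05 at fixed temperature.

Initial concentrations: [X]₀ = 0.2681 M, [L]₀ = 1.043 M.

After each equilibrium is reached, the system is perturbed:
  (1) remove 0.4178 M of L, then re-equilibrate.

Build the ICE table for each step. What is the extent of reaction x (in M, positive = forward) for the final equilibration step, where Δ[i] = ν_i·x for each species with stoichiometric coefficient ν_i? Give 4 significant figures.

Q₀ = 4.058 vs Keq = 6.1340e+05 ⇒ Q<K, forward
Step 1:
                  X         L
  init       0.2681     1.043
  Δ         -0.2681    0.5362
  eq      4.0656e-06     1.579
  solve Keq expr → x = 0.2681; check Q = 6.1340e+05
Then remove 0.4178 M of L.
Step 2:
                  X         L
  init    4.0656e-06     1.161
  Δ       -1.8667e-06 3.7333e-06
  eq      2.1990e-06     1.161
  solve Keq expr → x = 1.8667e-06; check Q = 6.1340e+05

x = 1.8667e-06 M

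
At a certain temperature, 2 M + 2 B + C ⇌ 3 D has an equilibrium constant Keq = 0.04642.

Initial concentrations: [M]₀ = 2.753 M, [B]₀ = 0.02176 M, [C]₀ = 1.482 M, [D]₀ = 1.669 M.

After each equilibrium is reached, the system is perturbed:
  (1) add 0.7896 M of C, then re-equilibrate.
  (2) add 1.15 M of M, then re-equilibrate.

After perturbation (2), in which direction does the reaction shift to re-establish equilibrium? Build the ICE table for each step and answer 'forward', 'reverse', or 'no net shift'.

Q₀ = 874.2 vs Keq = 0.04642 ⇒ Q>K, reverse
Step 1:
                  M         B         C         D
  I           2.753   0.02176     1.482     1.669
  C          0.6234    0.6234    0.3117   -0.9352
  E           3.376    0.6452     1.794    0.7338
  solve Keq expr → x = -0.3117; check Q = 0.04642
Then add 0.7896 M of C.
Step 2:
                  M         B         C         D
  I           3.376    0.6452     2.583    0.7338
  C        -0.03687  -0.03687  -0.01843    0.0553
  E            3.34    0.6083     2.565    0.7891
  solve Keq expr → x = 0.01843; check Q = 0.04642
Then add 1.15 M of M.
Step 3:
                  M         B         C         D
  I            4.49    0.6083     2.565    0.7891
  C        -0.06228  -0.06228  -0.03114   0.09342
  E           4.427    0.5461     2.534    0.8826
  solve Keq expr → x = 0.03114; check Q = 0.04642

Direction: forward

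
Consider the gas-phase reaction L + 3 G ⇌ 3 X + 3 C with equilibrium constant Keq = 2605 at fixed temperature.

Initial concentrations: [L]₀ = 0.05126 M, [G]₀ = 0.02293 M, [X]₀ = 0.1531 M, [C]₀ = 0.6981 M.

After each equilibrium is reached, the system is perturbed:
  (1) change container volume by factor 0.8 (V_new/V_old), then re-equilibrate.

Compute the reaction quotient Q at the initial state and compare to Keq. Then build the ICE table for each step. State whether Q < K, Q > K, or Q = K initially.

Q₀ = 1976; Q < K (proceeds forward)

Q₀ = 1976 vs Keq = 2605 ⇒ Q<K, forward
Step 1:
                    L           G           X           C
  I           0.05126     0.02293      0.1531      0.6981
  C       -5.5491e-04   -0.001665    0.001665    0.001665
  E           0.05071     0.02127      0.1548      0.6998
  solve Keq expr → x = 5.5491e-04; check Q = 2605
Then change container volume by factor 0.8 (V_new/V_old).
Step 2:
                    L           G           X           C
  I           0.06338     0.02658      0.1935      0.8747
  C           0.00114    0.003421   -0.003421   -0.003421
  E           0.06452        0.03        0.19      0.8713
  solve Keq expr → x = -0.00114; check Q = 2605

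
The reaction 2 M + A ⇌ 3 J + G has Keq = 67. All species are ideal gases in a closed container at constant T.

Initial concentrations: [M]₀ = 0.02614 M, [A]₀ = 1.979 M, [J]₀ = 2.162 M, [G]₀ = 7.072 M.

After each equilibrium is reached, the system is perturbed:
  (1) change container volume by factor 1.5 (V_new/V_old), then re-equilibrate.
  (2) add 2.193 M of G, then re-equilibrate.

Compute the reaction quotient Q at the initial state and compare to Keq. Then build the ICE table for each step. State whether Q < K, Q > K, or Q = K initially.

Q₀ = 5.2851e+04 vs Keq = 67 ⇒ Q>K, reverse
Step 1:
                  M         A         J         G
  init      0.02614     1.979     2.162     7.072
  Δ          0.3984    0.1992   -0.5977   -0.1992
  eq         0.4246     2.178     1.564     6.873
  solve Keq expr → x = -0.1992; check Q = 67
Then change container volume by factor 1.5 (V_new/V_old).
Step 2:
                  M         A         J         G
  init       0.2831     1.452     1.043     4.582
  Δ        -0.03327  -0.01664   0.04991   0.01664
  eq         0.2498     1.436     1.093     4.598
  solve Keq expr → x = 0.01664; check Q = 67
Then add 2.193 M of G.
Step 3:
                  M         A         J         G
  init       0.2498     1.436     1.093     6.791
  Δ         0.03206   0.01603  -0.04808  -0.01603
  eq         0.2818     1.452     1.045     6.775
  solve Keq expr → x = -0.01603; check Q = 67

Q₀ = 5.2851e+04; Q > K (proceeds reverse)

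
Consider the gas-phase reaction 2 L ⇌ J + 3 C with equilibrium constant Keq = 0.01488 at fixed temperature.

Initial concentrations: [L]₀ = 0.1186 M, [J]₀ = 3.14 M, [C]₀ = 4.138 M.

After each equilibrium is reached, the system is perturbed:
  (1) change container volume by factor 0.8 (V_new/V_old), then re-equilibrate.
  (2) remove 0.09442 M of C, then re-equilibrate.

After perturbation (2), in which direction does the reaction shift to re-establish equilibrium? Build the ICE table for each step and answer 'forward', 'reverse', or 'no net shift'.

Direction: forward

Q₀ = 1.5817e+04 vs Keq = 0.01488 ⇒ Q>K, reverse
Step 1:
                   L          J          C
  Initial     0.1186       3.14      4.138
  Change       2.506     -1.253     -3.759
  Equil        2.625      1.887     0.3787
  solve Keq expr → x = -1.253; check Q = 0.01488
Then change container volume by factor 0.8 (V_new/V_old).
Step 2:
                   L          J          C
  Initial      3.281      2.359     0.4734
  Change      0.0406    -0.0203   -0.06089
  Equil        3.322      2.338     0.4125
  solve Keq expr → x = -0.0203; check Q = 0.01488
Then remove 0.09442 M of C.
Step 3:
                   L          J          C
  Initial      3.322      2.338     0.3181
  Change    -0.05858    0.02929    0.08787
  Equil        3.263      2.368      0.406
  solve Keq expr → x = 0.02929; check Q = 0.01488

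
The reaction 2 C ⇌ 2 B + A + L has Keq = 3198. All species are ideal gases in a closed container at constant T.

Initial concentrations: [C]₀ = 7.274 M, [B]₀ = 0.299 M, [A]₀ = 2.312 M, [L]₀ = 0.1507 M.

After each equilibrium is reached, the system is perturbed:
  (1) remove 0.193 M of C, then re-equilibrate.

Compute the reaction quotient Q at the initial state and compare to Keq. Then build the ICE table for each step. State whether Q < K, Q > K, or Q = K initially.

Q₀ = 5.8870e-04; Q < K (proceeds forward)

Q₀ = 5.8870e-04 vs Keq = 3198 ⇒ Q<K, forward
Step 1:
                    C           B           A           L
  I             7.274       0.299       2.312      0.1507
  C             -6.72        6.72        3.36        3.36
  E            0.5539       7.019       5.672       3.511
  solve Keq expr → x = 3.36; check Q = 3198
Then remove 0.193 M of C.
Step 2:
                    C           B           A           L
  I            0.3609       7.019       5.672       3.511
  C            0.1691     -0.1691    -0.08456    -0.08456
  E              0.53        6.85       5.588       3.426
  solve Keq expr → x = -0.08456; check Q = 3198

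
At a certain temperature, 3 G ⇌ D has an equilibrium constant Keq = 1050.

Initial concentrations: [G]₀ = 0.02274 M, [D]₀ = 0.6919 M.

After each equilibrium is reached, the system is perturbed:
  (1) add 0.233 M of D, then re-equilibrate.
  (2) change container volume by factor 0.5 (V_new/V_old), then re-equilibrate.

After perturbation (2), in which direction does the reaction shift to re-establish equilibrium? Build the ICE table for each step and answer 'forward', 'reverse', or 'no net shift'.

Direction: forward

Q₀ = 5.8840e+04 vs Keq = 1050 ⇒ Q>K, reverse
Step 1:
                    G           D
  init        0.02274      0.6919
  Δ           0.06338    -0.02113
  eq          0.08612      0.6708
  solve Keq expr → x = -0.02113; check Q = 1050
Then add 0.233 M of D.
Step 2:
                    G           D
  init        0.08612      0.9038
  Δ          0.008895   -0.002965
  eq          0.09502      0.9008
  solve Keq expr → x = -0.002965; check Q = 1050
Then change container volume by factor 0.5 (V_new/V_old).
Step 3:
                    G           D
  init           0.19       1.802
  Δ          -0.06981     0.02327
  eq           0.1202       1.825
  solve Keq expr → x = 0.02327; check Q = 1050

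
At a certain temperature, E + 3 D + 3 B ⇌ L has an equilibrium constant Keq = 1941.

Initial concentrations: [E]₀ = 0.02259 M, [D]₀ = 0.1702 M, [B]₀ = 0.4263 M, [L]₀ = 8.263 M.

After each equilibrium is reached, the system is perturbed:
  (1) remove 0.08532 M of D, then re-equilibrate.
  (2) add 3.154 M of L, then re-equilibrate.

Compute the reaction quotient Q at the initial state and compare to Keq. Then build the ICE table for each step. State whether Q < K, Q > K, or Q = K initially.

Q₀ = 9.5763e+05; Q > K (proceeds reverse)

Q₀ = 9.5763e+05 vs Keq = 1941 ⇒ Q>K, reverse
Step 1:
                   E          D          B          L
  I          0.02259     0.1702     0.4263      8.263
  C          0.09629     0.2889     0.2889   -0.09629
  E           0.1189     0.4591     0.7152      8.167
  solve Keq expr → x = -0.09629; check Q = 1941
Then remove 0.08532 M of D.
Step 2:
                   E          D          B          L
  I           0.1189     0.3738     0.7152      8.167
  C          0.01432    0.04296    0.04296   -0.01432
  E           0.1332     0.4167     0.7581      8.152
  solve Keq expr → x = -0.01432; check Q = 1941
Then add 3.154 M of L.
Step 3:
                   E          D          B          L
  I           0.1332     0.4167     0.7581      11.31
  C         0.008167     0.0245     0.0245  -0.008167
  E           0.1414     0.4412     0.7826       11.3
  solve Keq expr → x = -0.008167; check Q = 1941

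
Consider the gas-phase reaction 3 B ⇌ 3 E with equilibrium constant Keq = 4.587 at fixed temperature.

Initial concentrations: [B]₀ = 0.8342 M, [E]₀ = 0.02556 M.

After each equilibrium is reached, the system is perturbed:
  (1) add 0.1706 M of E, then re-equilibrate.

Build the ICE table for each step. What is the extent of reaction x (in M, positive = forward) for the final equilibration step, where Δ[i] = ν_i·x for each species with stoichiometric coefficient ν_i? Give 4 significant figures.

Q₀ = 2.8766e-05 vs Keq = 4.587 ⇒ Q<K, forward
Step 1:
                  B         E
  init       0.8342   0.02556
  Δ         -0.5112    0.5112
  eq          0.323    0.5367
  solve Keq expr → x = 0.1704; check Q = 4.587
Then add 0.1706 M of E.
Step 2:
                  B         E
  init        0.323    0.7073
  Δ          0.0641   -0.0641
  eq         0.3871    0.6432
  solve Keq expr → x = -0.02137; check Q = 4.587

x = -0.02137 M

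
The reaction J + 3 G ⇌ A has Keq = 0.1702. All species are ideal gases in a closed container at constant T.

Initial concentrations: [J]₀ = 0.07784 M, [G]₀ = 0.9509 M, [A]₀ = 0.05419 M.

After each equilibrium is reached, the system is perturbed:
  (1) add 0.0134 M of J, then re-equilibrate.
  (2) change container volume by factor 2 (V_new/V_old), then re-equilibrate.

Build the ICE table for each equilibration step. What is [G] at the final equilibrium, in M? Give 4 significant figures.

[G]_eq = 0.5507 M

Q₀ = 0.8097 vs Keq = 0.1702 ⇒ Q>K, reverse
Step 1:
                    J           G           A
  I           0.07784      0.9509     0.05419
  C           0.03254     0.09761    -0.03254
  E            0.1104       1.049     0.02165
  solve Keq expr → x = -0.03254; check Q = 0.1702
Then add 0.0134 M of J.
Step 2:
                    J           G           A
  I            0.1238       1.049     0.02165
  C         -0.001877   -0.005632    0.001877
  E            0.1219       1.043     0.02353
  solve Keq expr → x = 0.001877; check Q = 0.1702
Then change container volume by factor 2 (V_new/V_old).
Step 3:
                    J           G           A
  I           0.06095      0.5214     0.01177
  C          0.009756     0.02927   -0.009756
  E           0.07071      0.5507     0.00201
  solve Keq expr → x = -0.009756; check Q = 0.1702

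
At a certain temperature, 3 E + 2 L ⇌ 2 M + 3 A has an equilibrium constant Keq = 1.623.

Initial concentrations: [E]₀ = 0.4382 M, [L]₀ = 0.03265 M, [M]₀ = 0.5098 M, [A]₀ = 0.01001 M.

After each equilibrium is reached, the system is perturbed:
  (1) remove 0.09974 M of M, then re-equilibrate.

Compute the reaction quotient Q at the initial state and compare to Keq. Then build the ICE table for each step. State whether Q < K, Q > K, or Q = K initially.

Q₀ = 0.002906; Q < K (proceeds forward)

Q₀ = 0.002906 vs Keq = 1.623 ⇒ Q<K, forward
Step 1:
                    E           L           M           A
  Initial      0.4382     0.03265      0.5098     0.01001
  Change     -0.02991    -0.01994     0.01994     0.02991
  Equil        0.4083     0.01271      0.5297     0.03992
  solve Keq expr → x = 0.009969; check Q = 1.623
Then remove 0.09974 M of M.
Step 2:
                    E           L           M           A
  Initial      0.4083     0.01271        0.43     0.03992
  Change     -0.00214   -0.001427    0.001427     0.00214
  Equil        0.4062     0.01128      0.4314     0.04206
  solve Keq expr → x = 7.1342e-04; check Q = 1.623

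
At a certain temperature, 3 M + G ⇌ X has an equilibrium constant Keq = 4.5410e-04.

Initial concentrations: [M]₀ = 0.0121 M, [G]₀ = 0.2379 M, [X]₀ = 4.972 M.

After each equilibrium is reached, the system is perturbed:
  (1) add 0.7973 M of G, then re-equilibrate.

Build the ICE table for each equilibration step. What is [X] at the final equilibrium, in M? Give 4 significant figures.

[X]_eq = 1.751 M

Q₀ = 1.1797e+07 vs Keq = 4.5410e-04 ⇒ Q>K, reverse
Step 1:
                   M          G          X
  init        0.0121     0.2379      4.972
  Δ            10.01      3.337     -3.337
  eq           10.02      3.575      1.635
  solve Keq expr → x = -3.337; check Q = 4.5410e-04
Then add 0.7973 M of G.
Step 2:
                   M          G          X
  init         10.02      4.372      1.635
  Δ          -0.3478    -0.1159     0.1159
  eq           9.676      4.256      1.751
  solve Keq expr → x = 0.1159; check Q = 4.5410e-04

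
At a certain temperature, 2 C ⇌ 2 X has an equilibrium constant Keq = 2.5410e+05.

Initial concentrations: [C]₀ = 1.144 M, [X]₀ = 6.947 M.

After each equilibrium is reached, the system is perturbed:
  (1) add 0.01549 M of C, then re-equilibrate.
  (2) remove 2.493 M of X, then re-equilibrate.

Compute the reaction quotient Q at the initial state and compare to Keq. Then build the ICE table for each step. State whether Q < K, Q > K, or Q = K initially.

Q₀ = 36.88; Q < K (proceeds forward)

Q₀ = 36.88 vs Keq = 2.5410e+05 ⇒ Q<K, forward
Step 1:
                  C         X
  Initial     1.144     6.947
  Change     -1.128     1.128
  Equil     0.01602     8.075
  solve Keq expr → x = 0.564; check Q = 2.5410e+05
Then add 0.01549 M of C.
Step 2:
                  C         X
  Initial   0.03151     8.075
  Change   -0.01546   0.01546
  Equil     0.01605      8.09
  solve Keq expr → x = 0.00773; check Q = 2.5410e+05
Then remove 2.493 M of X.
Step 3:
                  C         X
  Initial   0.01605     5.597
  Change  -0.004936  0.004936
  Equil     0.01111     5.602
  solve Keq expr → x = 0.002468; check Q = 2.5410e+05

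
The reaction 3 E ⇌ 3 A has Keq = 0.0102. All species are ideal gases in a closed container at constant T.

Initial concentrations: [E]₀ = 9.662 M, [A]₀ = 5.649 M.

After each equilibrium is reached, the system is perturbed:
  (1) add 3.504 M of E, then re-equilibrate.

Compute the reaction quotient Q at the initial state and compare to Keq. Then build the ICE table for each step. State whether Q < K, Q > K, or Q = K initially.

Q₀ = 0.1999; Q > K (proceeds reverse)

Q₀ = 0.1999 vs Keq = 0.0102 ⇒ Q>K, reverse
Step 1:
                   E          A
  Initial      9.662      5.649
  Change        2.92      -2.92
  Equil        12.58      2.729
  solve Keq expr → x = -0.9734; check Q = 0.0102
Then add 3.504 M of E.
Step 2:
                   E          A
  Initial      16.09      2.729
  Change     -0.6245     0.6245
  Equil        15.46      3.353
  solve Keq expr → x = 0.2082; check Q = 0.0102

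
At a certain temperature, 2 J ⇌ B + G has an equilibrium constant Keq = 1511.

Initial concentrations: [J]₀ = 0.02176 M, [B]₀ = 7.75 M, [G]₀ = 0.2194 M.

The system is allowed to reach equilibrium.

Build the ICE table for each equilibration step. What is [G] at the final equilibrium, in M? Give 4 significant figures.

Q₀ = 3591 vs Keq = 1511 ⇒ Q>K, reverse
Step 1:
                    J           B           G
  I           0.02176        7.75      0.2194
  C           0.01134   -0.005669   -0.005669
  E            0.0331       7.744      0.2137
  solve Keq expr → x = -0.005669; check Q = 1511

[G]_eq = 0.2137 M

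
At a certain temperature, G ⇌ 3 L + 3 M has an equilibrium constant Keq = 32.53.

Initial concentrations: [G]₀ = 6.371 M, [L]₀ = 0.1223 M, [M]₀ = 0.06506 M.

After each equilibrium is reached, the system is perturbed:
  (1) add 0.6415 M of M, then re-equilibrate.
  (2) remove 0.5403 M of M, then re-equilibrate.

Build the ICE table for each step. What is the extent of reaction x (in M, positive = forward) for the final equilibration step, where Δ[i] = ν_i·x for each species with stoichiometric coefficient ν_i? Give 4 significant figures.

Q₀ = 7.9070e-08 vs Keq = 32.53 ⇒ Q<K, forward
Step 1:
                  G         L         M
  Initial     6.371    0.1223   0.06506
  Change    -0.7627     2.288     2.288
  Equil       5.608      2.41     2.353
  solve Keq expr → x = 0.7627; check Q = 32.53
Then add 0.6415 M of M.
Step 2:
                  G         L         M
  Initial     5.608      2.41     2.995
  Change    0.09873   -0.2962   -0.2962
  Equil       5.707     2.114     2.698
  solve Keq expr → x = -0.09873; check Q = 32.53
Then remove 0.5403 M of M.
Step 3:
                  G         L         M
  Initial     5.707     2.114     2.158
  Change   -0.08223    0.2467    0.2467
  Equil       5.625     2.361     2.405
  solve Keq expr → x = 0.08223; check Q = 32.53

x = 0.08223 M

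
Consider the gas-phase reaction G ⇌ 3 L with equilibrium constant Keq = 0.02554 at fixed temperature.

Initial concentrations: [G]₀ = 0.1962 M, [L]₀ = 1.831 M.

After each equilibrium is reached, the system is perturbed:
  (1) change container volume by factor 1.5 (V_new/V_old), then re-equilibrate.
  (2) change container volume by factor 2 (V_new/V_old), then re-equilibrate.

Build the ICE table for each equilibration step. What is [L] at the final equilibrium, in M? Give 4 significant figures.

[L]_eq = 0.1752 M

Q₀ = 31.29 vs Keq = 0.02554 ⇒ Q>K, reverse
Step 1:
                    G           L
  I            0.1962       1.831
  C            0.5224      -1.567
  E            0.7186      0.2638
  solve Keq expr → x = -0.5224; check Q = 0.02554
Then change container volume by factor 1.5 (V_new/V_old).
Step 2:
                    G           L
  I            0.4791      0.1759
  C          -0.01726     0.05178
  E            0.4618      0.2276
  solve Keq expr → x = 0.01726; check Q = 0.02554
Then change container volume by factor 2 (V_new/V_old).
Step 3:
                    G           L
  I            0.2309      0.1138
  C          -0.02045     0.06136
  E            0.2105      0.1752
  solve Keq expr → x = 0.02045; check Q = 0.02554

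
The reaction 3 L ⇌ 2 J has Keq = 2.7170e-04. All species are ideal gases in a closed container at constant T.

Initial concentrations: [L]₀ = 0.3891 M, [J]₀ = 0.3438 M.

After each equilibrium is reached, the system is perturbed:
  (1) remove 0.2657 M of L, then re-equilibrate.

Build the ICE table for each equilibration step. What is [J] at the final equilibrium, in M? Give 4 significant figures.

[J]_eq = 0.00818 M

Q₀ = 2.006 vs Keq = 2.7170e-04 ⇒ Q>K, reverse
Step 1:
                   L          J
  I           0.3891     0.3438
  C           0.4951    -0.3301
  E           0.8842    0.01371
  solve Keq expr → x = -0.165; check Q = 2.7170e-04
Then remove 0.2657 M of L.
Step 2:
                   L          J
  I           0.6185    0.01371
  C         0.008288  -0.005525
  E           0.6268    0.00818
  solve Keq expr → x = -0.002763; check Q = 2.7170e-04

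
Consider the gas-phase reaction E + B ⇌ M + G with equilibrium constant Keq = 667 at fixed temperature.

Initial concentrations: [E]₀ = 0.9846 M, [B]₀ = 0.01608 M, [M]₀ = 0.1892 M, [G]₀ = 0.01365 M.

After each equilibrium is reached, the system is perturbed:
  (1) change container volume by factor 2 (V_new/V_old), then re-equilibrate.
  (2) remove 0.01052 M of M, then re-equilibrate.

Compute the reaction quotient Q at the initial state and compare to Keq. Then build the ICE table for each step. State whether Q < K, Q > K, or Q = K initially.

Q₀ = 0.1631 vs Keq = 667 ⇒ Q<K, forward
Step 1:
                    E           B           M           G
  I            0.9846     0.01608      0.1892     0.01365
  C          -0.01607    -0.01607     0.01607     0.01607
  E            0.9685  9.4438e-06      0.2053     0.02972
  solve Keq expr → x = 0.01607; check Q = 667
Then change container volume by factor 2 (V_new/V_old).
Step 2:
                    E           B           M           G
  I            0.4843  4.7219e-06      0.1026     0.01486
  C                 0           0           0           0
  E            0.4843  4.7219e-06      0.1026     0.01486
  solve Keq expr → x = 0; check Q = 667
Then remove 0.01052 M of M.
Step 3:
                    E           B           M           G
  I            0.4843  4.7219e-06     0.09212     0.01486
  C       -4.8382e-07 -4.8382e-07  4.8382e-07  4.8382e-07
  E            0.4843  4.2381e-06     0.09212     0.01486
  solve Keq expr → x = 4.8382e-07; check Q = 667

Q₀ = 0.1631; Q < K (proceeds forward)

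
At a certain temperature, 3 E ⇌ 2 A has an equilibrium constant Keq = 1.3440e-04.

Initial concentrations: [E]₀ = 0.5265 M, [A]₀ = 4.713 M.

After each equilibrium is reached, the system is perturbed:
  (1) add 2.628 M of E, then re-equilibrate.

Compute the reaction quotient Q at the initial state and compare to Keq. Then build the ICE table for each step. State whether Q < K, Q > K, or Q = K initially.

Q₀ = 152.2; Q > K (proceeds reverse)

Q₀ = 152.2 vs Keq = 1.3440e-04 ⇒ Q>K, reverse
Step 1:
                  E         A
  I          0.5265     4.713
  C            6.73    -4.486
  E           7.256    0.2266
  solve Keq expr → x = -2.243; check Q = 1.3440e-04
Then add 2.628 M of E.
Step 2:
                  E         A
  I           9.884    0.2266
  C         -0.1854    0.1236
  E           9.699    0.3502
  solve Keq expr → x = 0.06178; check Q = 1.3440e-04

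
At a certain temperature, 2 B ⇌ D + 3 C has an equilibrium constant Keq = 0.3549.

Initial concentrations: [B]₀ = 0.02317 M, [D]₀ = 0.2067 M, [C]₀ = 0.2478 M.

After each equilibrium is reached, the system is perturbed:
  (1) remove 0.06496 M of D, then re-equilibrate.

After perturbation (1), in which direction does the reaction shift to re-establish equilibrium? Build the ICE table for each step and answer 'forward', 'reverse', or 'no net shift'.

Direction: forward

Q₀ = 5.859 vs Keq = 0.3549 ⇒ Q>K, reverse
Step 1:
                  B         D         C
  Initial   0.02317    0.2067    0.2478
  Change    0.03769  -0.01884  -0.05653
  Equil     0.06086    0.1879    0.1913
  solve Keq expr → x = -0.01884; check Q = 0.3549
Then remove 0.06496 M of D.
Step 2:
                  B         D         C
  Initial   0.06086    0.1229    0.1913
  Change  -0.006867  0.003433    0.0103
  Equil     0.05399    0.1263    0.2016
  solve Keq expr → x = 0.003433; check Q = 0.3549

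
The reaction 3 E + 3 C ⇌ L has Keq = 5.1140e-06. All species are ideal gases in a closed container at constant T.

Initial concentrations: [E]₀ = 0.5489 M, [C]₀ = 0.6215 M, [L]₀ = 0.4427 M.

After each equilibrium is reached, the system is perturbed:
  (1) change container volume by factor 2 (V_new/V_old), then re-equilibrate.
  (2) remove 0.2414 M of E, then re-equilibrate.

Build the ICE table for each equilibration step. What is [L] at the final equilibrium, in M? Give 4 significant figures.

Q₀ = 11.15 vs Keq = 5.1140e-06 ⇒ Q>K, reverse
Step 1:
                   E          C          L
  I           0.5489     0.6215     0.4427
  C            1.327      1.327    -0.4424
  E            1.876      1.949 2.5002e-04
  solve Keq expr → x = -0.4424; check Q = 5.1140e-06
Then change container volume by factor 2 (V_new/V_old).
Step 2:
                   E          C          L
  I           0.9381     0.9744 1.2501e-04
  C       3.6328e-04 3.6328e-04 -1.2109e-04
  E           0.9385     0.9748 3.9154e-06
  solve Keq expr → x = -1.2109e-04; check Q = 5.1140e-06
Then remove 0.2414 M of E.
Step 3:
                   E          C          L
  I           0.6971     0.9748 3.9154e-06
  C       6.9323e-06 6.9323e-06 -2.3108e-06
  E           0.6971     0.9748 1.6046e-06
  solve Keq expr → x = -2.3108e-06; check Q = 5.1140e-06

[L]_eq = 1.6046e-06 M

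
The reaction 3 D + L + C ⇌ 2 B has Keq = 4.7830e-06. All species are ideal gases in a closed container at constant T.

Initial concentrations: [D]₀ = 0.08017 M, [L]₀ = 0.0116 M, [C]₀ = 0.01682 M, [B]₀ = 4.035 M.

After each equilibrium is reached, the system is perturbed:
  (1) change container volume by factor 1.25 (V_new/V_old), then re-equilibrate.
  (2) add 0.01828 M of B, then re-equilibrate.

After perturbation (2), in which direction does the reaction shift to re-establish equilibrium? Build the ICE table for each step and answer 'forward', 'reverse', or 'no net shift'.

Direction: reverse

Q₀ = 1.6194e+08 vs Keq = 4.7830e-06 ⇒ Q>K, reverse
Step 1:
                    D           L           C           B
  init        0.08017      0.0116     0.01682       4.035
  Δ             5.955       1.985       1.985       -3.97
  eq            6.035       1.997       2.002     0.06483
  solve Keq expr → x = -1.985; check Q = 4.7830e-06
Then change container volume by factor 1.25 (V_new/V_old).
Step 2:
                    D           L           C           B
  init          4.828       1.597       1.602     0.05187
  Δ           0.02151    0.007169    0.007169    -0.01434
  eq             4.85       1.605       1.609     0.03753
  solve Keq expr → x = -0.007169; check Q = 4.7830e-06
Then add 0.01828 M of B.
Step 3:
                    D           L           C           B
  init           4.85       1.605       1.609     0.05581
  Δ           0.02664    0.008881    0.008881    -0.01776
  eq            4.876       1.613       1.618     0.03805
  solve Keq expr → x = -0.008881; check Q = 4.7830e-06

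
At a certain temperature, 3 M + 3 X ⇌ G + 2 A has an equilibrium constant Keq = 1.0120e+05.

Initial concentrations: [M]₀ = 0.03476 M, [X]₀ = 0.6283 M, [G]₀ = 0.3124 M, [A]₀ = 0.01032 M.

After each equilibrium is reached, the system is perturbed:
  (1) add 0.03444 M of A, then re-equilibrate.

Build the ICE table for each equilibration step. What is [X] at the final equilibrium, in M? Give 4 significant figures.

[X]_eq = 0.5975 M

Q₀ = 3.194 vs Keq = 1.0120e+05 ⇒ Q<K, forward
Step 1:
                   M          X          G          A
  Initial    0.03476     0.6283     0.3124    0.01032
  Change    -0.03228   -0.03228    0.01076    0.02152
  Equil     0.002482      0.596     0.3232    0.03184
  solve Keq expr → x = 0.01076; check Q = 1.0120e+05
Then add 0.03444 M of A.
Step 2:
                   M          X          G          A
  Initial   0.002482      0.596     0.3232    0.06628
  Change    0.001511   0.001511 -5.0371e-04  -0.001007
  Equil     0.003993     0.5975     0.3227    0.06527
  solve Keq expr → x = -5.0371e-04; check Q = 1.0120e+05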